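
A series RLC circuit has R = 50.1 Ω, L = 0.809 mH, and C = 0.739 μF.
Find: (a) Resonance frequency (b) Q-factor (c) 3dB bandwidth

Step 1 — Resonance: ω₀ = 1/√(LC) = 1/√(0.000809·7.39e-07) = 4.09e+04 rad/s.
Step 2 — f₀ = ω₀/(2π) = 6509 Hz.
Step 3 — Series Q: Q = ω₀L/R = 4.09e+04·0.000809/50.1 = 0.6604.
Step 4 — Bandwidth: Δω = ω₀/Q = 6.193e+04 rad/s; BW = Δω/(2π) = 9856 Hz.

(a) f₀ = 6509 Hz  (b) Q = 0.6604  (c) BW = 9856 Hz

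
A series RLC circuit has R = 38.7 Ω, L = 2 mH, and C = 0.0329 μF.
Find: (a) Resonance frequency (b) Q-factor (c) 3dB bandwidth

Step 1 — Resonance: ω₀ = 1/√(LC) = 1/√(0.002·3.29e-08) = 1.233e+05 rad/s.
Step 2 — f₀ = ω₀/(2π) = 1.962e+04 Hz.
Step 3 — Series Q: Q = ω₀L/R = 1.233e+05·0.002/38.7 = 6.371.
Step 4 — Bandwidth: Δω = ω₀/Q = 1.935e+04 rad/s; BW = Δω/(2π) = 3080 Hz.

(a) f₀ = 1.962e+04 Hz  (b) Q = 6.371  (c) BW = 3080 Hz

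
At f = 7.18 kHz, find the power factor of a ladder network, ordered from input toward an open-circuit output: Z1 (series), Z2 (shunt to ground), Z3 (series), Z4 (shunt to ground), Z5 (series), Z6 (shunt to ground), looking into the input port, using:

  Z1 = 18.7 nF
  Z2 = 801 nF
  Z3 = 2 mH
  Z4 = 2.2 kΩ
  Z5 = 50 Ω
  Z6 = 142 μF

Step 1 — Angular frequency: ω = 2π·f = 2π·7180 = 4.511e+04 rad/s.
Step 2 — Component impedances:
  Z1: Z = 1/(jωC) = -j/(ω·C) = 0 - j1185 Ω
  Z2: Z = 1/(jωC) = -j/(ω·C) = 0 - j27.67 Ω
  Z3: Z = jωL = j·4.511e+04·0.002 = 0 + j90.23 Ω
  Z4: Z = R = 2200 Ω
  Z5: Z = R = 50 Ω
  Z6: Z = 1/(jωC) = -j/(ω·C) = 0 - j0.1561 Ω
Step 3 — Ladder network (open output): work backward from the far end, alternating series and parallel combinations. Z_in = 5.958 - j1221 Ω = 1221∠-89.7° Ω.
Step 4 — Power factor: PF = cos(φ) = Re(Z)/|Z| = 5.9577/1220.7 = 0.004881.
Step 5 — Type: Im(Z) = -1221 ⇒ leading (phase φ = -89.7°).

PF = 0.004881 (leading, φ = -89.7°)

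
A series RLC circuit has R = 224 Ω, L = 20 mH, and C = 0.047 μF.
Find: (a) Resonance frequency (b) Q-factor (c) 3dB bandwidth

Step 1 — Resonance: ω₀ = 1/√(LC) = 1/√(0.02·4.7e-08) = 3.262e+04 rad/s.
Step 2 — f₀ = ω₀/(2π) = 5191 Hz.
Step 3 — Series Q: Q = ω₀L/R = 3.262e+04·0.02/224 = 2.912.
Step 4 — Bandwidth: Δω = ω₀/Q = 1.12e+04 rad/s; BW = Δω/(2π) = 1783 Hz.

(a) f₀ = 5191 Hz  (b) Q = 2.912  (c) BW = 1783 Hz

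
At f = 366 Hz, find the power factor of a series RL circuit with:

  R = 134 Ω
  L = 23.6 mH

Step 1 — Angular frequency: ω = 2π·f = 2π·366 = 2300 rad/s.
Step 2 — Component impedances:
  R: Z = R = 134 Ω
  L: Z = jωL = j·2300·0.0236 = 0 + j54.27 Ω
Step 3 — Series combination: Z_total = R + L = 134 + j54.27 Ω = 144.6∠22.0° Ω.
Step 4 — Power factor: PF = cos(φ) = Re(Z)/|Z| = 134/144.57 = 0.9269.
Step 5 — Type: Im(Z) = 54.27 ⇒ lagging (phase φ = 22.0°).

PF = 0.9269 (lagging, φ = 22.0°)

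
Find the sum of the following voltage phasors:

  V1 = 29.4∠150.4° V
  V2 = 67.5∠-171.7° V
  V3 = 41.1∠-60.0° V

Step 1 — Convert each phasor to rectangular form:
  V1 = 29.4·(cos(150.4°) + j·sin(150.4°)) = -25.56 + j14.52 V
  V2 = 67.5·(cos(-171.7°) + j·sin(-171.7°)) = -66.79 - j9.744 V
  V3 = 41.1·(cos(-60.0°) + j·sin(-60.0°)) = 20.55 - j35.59 V
Step 2 — Sum components: V_total = -71.81 - j30.82 V.
Step 3 — Convert to polar: |V_total| = 78.14 V, ∠V_total = -156.8°.

V_total = 78.14∠-156.8° V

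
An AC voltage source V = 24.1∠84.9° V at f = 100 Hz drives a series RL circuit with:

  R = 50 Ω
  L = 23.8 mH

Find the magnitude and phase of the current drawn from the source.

Step 1 — Angular frequency: ω = 2π·f = 2π·100 = 628.3 rad/s.
Step 2 — Component impedances:
  R: Z = R = 50 Ω
  L: Z = jωL = j·628.3·0.0238 = 0 + j14.95 Ω
Step 3 — Series combination: Z_total = R + L = 50 + j14.95 Ω = 52.19∠16.7° Ω.
Step 4 — Source phasor: V = 24.1∠84.9° V = 2.142 + j24 V.
Step 5 — Ohm's law: I = V / Z_total = (2.142 + j24) / (50 + j14.95) = 0.1711 + j0.4289 A.
Step 6 — Convert to polar: |I| = 0.4618 A, ∠I = 68.2°.

I = 0.4618∠68.2° A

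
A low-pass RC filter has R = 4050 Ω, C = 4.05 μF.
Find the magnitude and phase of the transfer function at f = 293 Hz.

Step 1 — Angular frequency: ω = 2π·293 = 1841 rad/s.
Step 2 — Transfer function: H(jω) = 1/(1 + jωRC).
Step 3 — Denominator: 1 + jωRC = 1 + j·1841·4050·4.05e-06 = 1 + j30.2.
Step 4 — H = 0.001095 - j0.03308.
Step 5 — Magnitude: |H| = 0.0331 (-29.6 dB); phase: φ = -88.1°.

|H| = 0.0331 (-29.6 dB), φ = -88.1°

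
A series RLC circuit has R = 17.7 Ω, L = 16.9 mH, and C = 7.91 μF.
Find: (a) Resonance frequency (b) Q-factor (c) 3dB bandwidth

Step 1 — Resonance: ω₀ = 1/√(LC) = 1/√(0.0169·7.91e-06) = 2735 rad/s.
Step 2 — f₀ = ω₀/(2π) = 435.3 Hz.
Step 3 — Series Q: Q = ω₀L/R = 2735·0.0169/17.7 = 2.611.
Step 4 — Bandwidth: Δω = ω₀/Q = 1047 rad/s; BW = Δω/(2π) = 166.7 Hz.

(a) f₀ = 435.3 Hz  (b) Q = 2.611  (c) BW = 166.7 Hz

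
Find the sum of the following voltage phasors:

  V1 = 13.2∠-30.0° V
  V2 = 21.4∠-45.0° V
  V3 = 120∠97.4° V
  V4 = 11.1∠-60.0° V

Step 1 — Convert each phasor to rectangular form:
  V1 = 13.2·(cos(-30.0°) + j·sin(-30.0°)) = 11.43 - j6.6 V
  V2 = 21.4·(cos(-45.0°) + j·sin(-45.0°)) = 15.13 - j15.13 V
  V3 = 120·(cos(97.4°) + j·sin(97.4°)) = -15.46 + j119 V
  V4 = 11.1·(cos(-60.0°) + j·sin(-60.0°)) = 5.55 - j9.613 V
Step 2 — Sum components: V_total = 16.66 + j87.66 V.
Step 3 — Convert to polar: |V_total| = 89.22 V, ∠V_total = 79.2°.

V_total = 89.22∠79.2° V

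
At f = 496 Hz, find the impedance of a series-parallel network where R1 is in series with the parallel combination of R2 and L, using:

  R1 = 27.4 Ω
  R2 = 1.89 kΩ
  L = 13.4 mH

Step 1 — Angular frequency: ω = 2π·f = 2π·496 = 3116 rad/s.
Step 2 — Component impedances:
  R1: Z = R = 27.4 Ω
  R2: Z = R = 1890 Ω
  L: Z = jωL = j·3116·0.0134 = 0 + j41.76 Ω
Step 3 — Parallel branch: R2 || L = 1/(1/R2 + 1/L) = 0.9223 + j41.74 Ω.
Step 4 — Series with R1: Z_total = R1 + (R2 || L) = 28.32 + j41.74 Ω = 50.44∠55.8° Ω.

Z = 28.32 + j41.74 Ω = 50.44∠55.8° Ω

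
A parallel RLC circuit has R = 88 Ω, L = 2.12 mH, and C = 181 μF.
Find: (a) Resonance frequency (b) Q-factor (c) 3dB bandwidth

Step 1 — Resonance: ω₀ = 1/√(LC) = 1/√(0.00212·0.000181) = 1614 rad/s.
Step 2 — f₀ = ω₀/(2π) = 256.9 Hz.
Step 3 — Parallel Q: Q = R/(ω₀L) = 88/(1614·0.00212) = 25.71.
Step 4 — Bandwidth: Δω = ω₀/Q = 62.78 rad/s; BW = Δω/(2π) = 9.992 Hz.

(a) f₀ = 256.9 Hz  (b) Q = 25.71  (c) BW = 9.992 Hz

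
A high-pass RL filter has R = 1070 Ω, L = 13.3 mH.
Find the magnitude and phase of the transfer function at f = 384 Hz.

Step 1 — Angular frequency: ω = 2π·384 = 2413 rad/s.
Step 2 — Transfer function: H(jω) = jωL/(R + jωL).
Step 3 — Numerator jωL = j·32.09; denominator R + jωL = 1070 + j32.09.
Step 4 — H = 0.0008986 + j0.02996.
Step 5 — Magnitude: |H| = 0.02998 (-30.5 dB); phase: φ = 88.3°.

|H| = 0.02998 (-30.5 dB), φ = 88.3°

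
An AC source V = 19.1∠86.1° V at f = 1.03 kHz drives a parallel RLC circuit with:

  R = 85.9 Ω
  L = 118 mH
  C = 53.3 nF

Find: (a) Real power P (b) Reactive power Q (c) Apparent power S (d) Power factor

Step 1 — Angular frequency: ω = 2π·f = 2π·1030 = 6472 rad/s.
Step 2 — Component impedances:
  R: Z = R = 85.9 Ω
  L: Z = jωL = j·6472·0.118 = 0 + j763.7 Ω
  C: Z = 1/(jωC) = -j/(ω·C) = 0 - j2899 Ω
Step 3 — Parallel combination: 1/Z_total = 1/R + 1/L + 1/C; Z_total = 85.31 + j7.069 Ω = 85.61∠4.7° Ω.
Step 4 — Source phasor: V = 19.1∠86.1° V = 1.299 + j19.06 V.
Step 5 — Current: I = V / Z = 0.0335 + j0.2206 A = 0.2231∠81.4° A.
Step 6 — Complex power: S = V·I* = 4.247 + j0.3519 VA.
Step 7 — Real power: P = Re(S) = 4.247 W.
Step 8 — Reactive power: Q = Im(S) = 0.3519 VAR.
Step 9 — Apparent power: |S| = 4.261 VA.
Step 10 — Power factor: PF = P/|S| = 0.9966 (lagging).

(a) P = 4.247 W  (b) Q = 0.3519 VAR  (c) S = 4.261 VA  (d) PF = 0.9966 (lagging)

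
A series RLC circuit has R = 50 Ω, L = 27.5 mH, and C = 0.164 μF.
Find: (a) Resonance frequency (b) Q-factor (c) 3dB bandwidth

Step 1 — Resonance condition Im(Z)=0 gives ω₀ = 1/√(LC).
Step 2 — ω₀ = 1/√(0.0275·1.64e-07) = 1.489e+04 rad/s.
Step 3 — f₀ = ω₀/(2π) = 2370 Hz.
Step 4 — Series Q: Q = ω₀L/R = 1.489e+04·0.0275/50 = 8.19.
Step 5 — 3dB bandwidth: Δω = ω₀/Q = 1818 rad/s; BW = Δω/(2π) = 289.4 Hz.

(a) f₀ = 2370 Hz  (b) Q = 8.19  (c) BW = 289.4 Hz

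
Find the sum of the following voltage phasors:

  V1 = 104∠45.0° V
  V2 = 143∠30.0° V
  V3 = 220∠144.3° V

Step 1 — Convert each phasor to rectangular form:
  V1 = 104·(cos(45.0°) + j·sin(45.0°)) = 73.54 + j73.54 V
  V2 = 143·(cos(30.0°) + j·sin(30.0°)) = 123.8 + j71.5 V
  V3 = 220·(cos(144.3°) + j·sin(144.3°)) = -178.7 + j128.4 V
Step 2 — Sum components: V_total = 18.72 + j273.4 V.
Step 3 — Convert to polar: |V_total| = 274.1 V, ∠V_total = 86.1°.

V_total = 274.1∠86.1° V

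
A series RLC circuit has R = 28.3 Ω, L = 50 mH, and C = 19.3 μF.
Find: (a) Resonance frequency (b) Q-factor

Step 1 — Resonance condition Im(Z)=0 gives ω₀ = 1/√(LC).
Step 2 — ω₀ = 1/√(0.05·1.93e-05) = 1018 rad/s.
Step 3 — f₀ = ω₀/(2π) = 162 Hz.
Step 4 — Series Q: Q = ω₀L/R = 1018·0.05/28.3 = 1.799.

(a) f₀ = 162 Hz  (b) Q = 1.799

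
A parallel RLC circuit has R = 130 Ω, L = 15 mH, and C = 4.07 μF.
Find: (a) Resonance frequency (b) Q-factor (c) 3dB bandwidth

Step 1 — Resonance: ω₀ = 1/√(LC) = 1/√(0.015·4.07e-06) = 4047 rad/s.
Step 2 — f₀ = ω₀/(2π) = 644.1 Hz.
Step 3 — Parallel Q: Q = R/(ω₀L) = 130/(4047·0.015) = 2.141.
Step 4 — Bandwidth: Δω = ω₀/Q = 1890 rad/s; BW = Δω/(2π) = 300.8 Hz.

(a) f₀ = 644.1 Hz  (b) Q = 2.141  (c) BW = 300.8 Hz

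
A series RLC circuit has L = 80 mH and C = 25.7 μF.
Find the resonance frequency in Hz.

Step 1 — Resonance condition Im(Z)=0 gives ω₀ = 1/√(LC).
Step 2 — ω₀ = 1/√(0.08·2.57e-05) = 697.4 rad/s.
Step 3 — f₀ = ω₀/(2π) = 111 Hz.

f₀ = 111 Hz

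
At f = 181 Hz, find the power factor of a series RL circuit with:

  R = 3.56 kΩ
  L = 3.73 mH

Step 1 — Angular frequency: ω = 2π·f = 2π·181 = 1137 rad/s.
Step 2 — Component impedances:
  R: Z = R = 3560 Ω
  L: Z = jωL = j·1137·0.00373 = 0 + j4.242 Ω
Step 3 — Series combination: Z_total = R + L = 3560 + j4.242 Ω = 3560∠0.1° Ω.
Step 4 — Power factor: PF = cos(φ) = Re(Z)/|Z| = 3560/3560 = 1.
Step 5 — Type: Im(Z) = 4.242 ⇒ lagging (phase φ = 0.1°).

PF = 1 (lagging, φ = 0.1°)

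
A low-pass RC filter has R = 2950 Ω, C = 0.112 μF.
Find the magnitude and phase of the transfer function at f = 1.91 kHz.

Step 1 — Angular frequency: ω = 2π·1910 = 1.2e+04 rad/s.
Step 2 — Transfer function: H(jω) = 1/(1 + jωRC).
Step 3 — Denominator: 1 + jωRC = 1 + j·1.2e+04·2950·1.12e-07 = 1 + j3.965.
Step 4 — H = 0.0598 - j0.2371.
Step 5 — Magnitude: |H| = 0.2445 (-12.2 dB); phase: φ = -75.8°.

|H| = 0.2445 (-12.2 dB), φ = -75.8°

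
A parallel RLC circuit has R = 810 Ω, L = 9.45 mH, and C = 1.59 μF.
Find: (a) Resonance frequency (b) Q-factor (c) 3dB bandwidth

Step 1 — Resonance: ω₀ = 1/√(LC) = 1/√(0.00945·1.59e-06) = 8158 rad/s.
Step 2 — f₀ = ω₀/(2π) = 1298 Hz.
Step 3 — Parallel Q: Q = R/(ω₀L) = 810/(8158·0.00945) = 10.51.
Step 4 — Bandwidth: Δω = ω₀/Q = 776.5 rad/s; BW = Δω/(2π) = 123.6 Hz.

(a) f₀ = 1298 Hz  (b) Q = 10.51  (c) BW = 123.6 Hz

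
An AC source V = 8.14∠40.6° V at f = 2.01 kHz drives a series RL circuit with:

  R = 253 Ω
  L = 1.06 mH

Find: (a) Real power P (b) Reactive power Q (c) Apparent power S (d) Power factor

Step 1 — Angular frequency: ω = 2π·f = 2π·2010 = 1.263e+04 rad/s.
Step 2 — Component impedances:
  R: Z = R = 253 Ω
  L: Z = jωL = j·1.263e+04·0.00106 = 0 + j13.39 Ω
Step 3 — Series combination: Z_total = R + L = 253 + j13.39 Ω = 253.4∠3.0° Ω.
Step 4 — Source phasor: V = 8.14∠40.6° V = 6.18 + j5.297 V.
Step 5 — Current: I = V / Z = 0.02547 + j0.01959 A = 0.03213∠37.6° A.
Step 6 — Complex power: S = V·I* = 0.2612 + j0.01382 VA.
Step 7 — Real power: P = Re(S) = 0.2612 W.
Step 8 — Reactive power: Q = Im(S) = 0.01382 VAR.
Step 9 — Apparent power: |S| = 0.2615 VA.
Step 10 — Power factor: PF = P/|S| = 0.9986 (lagging).

(a) P = 0.2612 W  (b) Q = 0.01382 VAR  (c) S = 0.2615 VA  (d) PF = 0.9986 (lagging)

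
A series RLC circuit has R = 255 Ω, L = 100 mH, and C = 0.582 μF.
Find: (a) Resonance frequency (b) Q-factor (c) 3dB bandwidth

Step 1 — Resonance: ω₀ = 1/√(LC) = 1/√(0.1·5.82e-07) = 4145 rad/s.
Step 2 — f₀ = ω₀/(2π) = 659.7 Hz.
Step 3 — Series Q: Q = ω₀L/R = 4145·0.1/255 = 1.626.
Step 4 — Bandwidth: Δω = ω₀/Q = 2550 rad/s; BW = Δω/(2π) = 405.8 Hz.

(a) f₀ = 659.7 Hz  (b) Q = 1.626  (c) BW = 405.8 Hz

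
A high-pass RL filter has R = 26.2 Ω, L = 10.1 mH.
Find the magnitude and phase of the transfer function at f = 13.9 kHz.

Step 1 — Angular frequency: ω = 2π·1.39e+04 = 8.734e+04 rad/s.
Step 2 — Transfer function: H(jω) = jωL/(R + jωL).
Step 3 — Numerator jωL = j·882.1; denominator R + jωL = 26.2 + j882.1.
Step 4 — H = 0.9991 + j0.02968.
Step 5 — Magnitude: |H| = 0.9996 (-0.0 dB); phase: φ = 1.7°.

|H| = 0.9996 (-0.0 dB), φ = 1.7°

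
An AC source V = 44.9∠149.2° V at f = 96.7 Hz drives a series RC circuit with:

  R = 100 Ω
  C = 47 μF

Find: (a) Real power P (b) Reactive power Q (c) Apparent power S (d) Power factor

Step 1 — Angular frequency: ω = 2π·f = 2π·96.7 = 607.6 rad/s.
Step 2 — Component impedances:
  R: Z = R = 100 Ω
  C: Z = 1/(jωC) = -j/(ω·C) = 0 - j35.02 Ω
Step 3 — Series combination: Z_total = R + C = 100 - j35.02 Ω = 106∠-19.3° Ω.
Step 4 — Source phasor: V = 44.9∠149.2° V = -38.57 + j22.99 V.
Step 5 — Current: I = V / Z = -0.4153 + j0.08449 A = 0.4238∠168.5° A.
Step 6 — Complex power: S = V·I* = 17.96 - j6.289 VA.
Step 7 — Real power: P = Re(S) = 17.96 W.
Step 8 — Reactive power: Q = Im(S) = -6.289 VAR.
Step 9 — Apparent power: |S| = 19.03 VA.
Step 10 — Power factor: PF = P/|S| = 0.9438 (leading).

(a) P = 17.96 W  (b) Q = -6.289 VAR  (c) S = 19.03 VA  (d) PF = 0.9438 (leading)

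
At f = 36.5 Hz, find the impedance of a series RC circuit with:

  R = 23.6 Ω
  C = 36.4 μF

Step 1 — Angular frequency: ω = 2π·f = 2π·36.5 = 229.3 rad/s.
Step 2 — Component impedances:
  R: Z = R = 23.6 Ω
  C: Z = 1/(jωC) = -j/(ω·C) = 0 - j119.8 Ω
Step 3 — Series combination: Z_total = R + C = 23.6 - j119.8 Ω = 122.1∠-78.9° Ω.

Z = 23.6 - j119.8 Ω = 122.1∠-78.9° Ω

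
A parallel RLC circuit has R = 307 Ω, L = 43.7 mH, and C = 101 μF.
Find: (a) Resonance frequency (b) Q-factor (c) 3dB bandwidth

Step 1 — Resonance: ω₀ = 1/√(LC) = 1/√(0.0437·0.000101) = 476 rad/s.
Step 2 — f₀ = ω₀/(2π) = 75.76 Hz.
Step 3 — Parallel Q: Q = R/(ω₀L) = 307/(476·0.0437) = 14.76.
Step 4 — Bandwidth: Δω = ω₀/Q = 32.25 rad/s; BW = Δω/(2π) = 5.133 Hz.

(a) f₀ = 75.76 Hz  (b) Q = 14.76  (c) BW = 5.133 Hz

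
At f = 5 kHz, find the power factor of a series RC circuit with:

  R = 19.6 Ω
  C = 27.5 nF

Step 1 — Angular frequency: ω = 2π·f = 2π·5000 = 3.142e+04 rad/s.
Step 2 — Component impedances:
  R: Z = R = 19.6 Ω
  C: Z = 1/(jωC) = -j/(ω·C) = 0 - j1157 Ω
Step 3 — Series combination: Z_total = R + C = 19.6 - j1157 Ω = 1158∠-89.0° Ω.
Step 4 — Power factor: PF = cos(φ) = Re(Z)/|Z| = 19.6/1158 = 0.01693.
Step 5 — Type: Im(Z) = -1157 ⇒ leading (phase φ = -89.0°).

PF = 0.01693 (leading, φ = -89.0°)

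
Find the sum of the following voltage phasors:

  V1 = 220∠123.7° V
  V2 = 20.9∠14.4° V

Step 1 — Convert each phasor to rectangular form:
  V1 = 220·(cos(123.7°) + j·sin(123.7°)) = -122.1 + j183 V
  V2 = 20.9·(cos(14.4°) + j·sin(14.4°)) = 20.24 + j5.198 V
Step 2 — Sum components: V_total = -101.8 + j188.2 V.
Step 3 — Convert to polar: |V_total| = 214 V, ∠V_total = 118.4°.

V_total = 214∠118.4° V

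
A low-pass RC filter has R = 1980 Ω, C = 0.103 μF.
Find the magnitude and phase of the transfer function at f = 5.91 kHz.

Step 1 — Angular frequency: ω = 2π·5910 = 3.713e+04 rad/s.
Step 2 — Transfer function: H(jω) = 1/(1 + jωRC).
Step 3 — Denominator: 1 + jωRC = 1 + j·3.713e+04·1980·1.03e-07 = 1 + j7.573.
Step 4 — H = 0.01714 - j0.1298.
Step 5 — Magnitude: |H| = 0.1309 (-17.7 dB); phase: φ = -82.5°.

|H| = 0.1309 (-17.7 dB), φ = -82.5°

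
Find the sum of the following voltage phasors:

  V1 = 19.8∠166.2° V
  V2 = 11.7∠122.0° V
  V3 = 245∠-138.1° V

Step 1 — Convert each phasor to rectangular form:
  V1 = 19.8·(cos(166.2°) + j·sin(166.2°)) = -19.23 + j4.723 V
  V2 = 11.7·(cos(122.0°) + j·sin(122.0°)) = -6.2 + j9.922 V
  V3 = 245·(cos(-138.1°) + j·sin(-138.1°)) = -182.4 - j163.6 V
Step 2 — Sum components: V_total = -207.8 - j149 V.
Step 3 — Convert to polar: |V_total| = 255.7 V, ∠V_total = -144.4°.

V_total = 255.7∠-144.4° V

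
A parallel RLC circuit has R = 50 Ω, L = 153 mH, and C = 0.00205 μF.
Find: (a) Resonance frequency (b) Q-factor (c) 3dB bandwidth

Step 1 — Resonance: ω₀ = 1/√(LC) = 1/√(0.153·2.05e-09) = 5.646e+04 rad/s.
Step 2 — f₀ = ω₀/(2π) = 8987 Hz.
Step 3 — Parallel Q: Q = R/(ω₀L) = 50/(5.646e+04·0.153) = 0.005788.
Step 4 — Bandwidth: Δω = ω₀/Q = 9.756e+06 rad/s; BW = Δω/(2π) = 1.553e+06 Hz.

(a) f₀ = 8987 Hz  (b) Q = 0.005788  (c) BW = 1.553e+06 Hz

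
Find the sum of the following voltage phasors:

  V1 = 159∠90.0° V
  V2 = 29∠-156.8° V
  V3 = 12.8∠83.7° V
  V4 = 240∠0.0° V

Step 1 — Convert each phasor to rectangular form:
  V1 = 159·(cos(90.0°) + j·sin(90.0°)) = 0 + j159 V
  V2 = 29·(cos(-156.8°) + j·sin(-156.8°)) = -26.65 - j11.42 V
  V3 = 12.8·(cos(83.7°) + j·sin(83.7°)) = 1.405 + j12.72 V
  V4 = 240·(cos(0.0°) + j·sin(0.0°)) = 240 V
Step 2 — Sum components: V_total = 214.7 + j160.3 V.
Step 3 — Convert to polar: |V_total| = 268 V, ∠V_total = 36.7°.

V_total = 268∠36.7° V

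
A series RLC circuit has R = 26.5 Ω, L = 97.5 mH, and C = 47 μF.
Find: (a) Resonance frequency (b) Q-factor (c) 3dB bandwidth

Step 1 — Resonance: ω₀ = 1/√(LC) = 1/√(0.0975·4.7e-05) = 467.1 rad/s.
Step 2 — f₀ = ω₀/(2π) = 74.35 Hz.
Step 3 — Series Q: Q = ω₀L/R = 467.1·0.0975/26.5 = 1.719.
Step 4 — Bandwidth: Δω = ω₀/Q = 271.8 rad/s; BW = Δω/(2π) = 43.26 Hz.

(a) f₀ = 74.35 Hz  (b) Q = 1.719  (c) BW = 43.26 Hz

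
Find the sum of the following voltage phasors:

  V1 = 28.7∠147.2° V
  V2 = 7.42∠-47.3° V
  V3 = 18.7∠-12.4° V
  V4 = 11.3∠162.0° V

Step 1 — Convert each phasor to rectangular form:
  V1 = 28.7·(cos(147.2°) + j·sin(147.2°)) = -24.12 + j15.55 V
  V2 = 7.42·(cos(-47.3°) + j·sin(-47.3°)) = 5.032 - j5.453 V
  V3 = 18.7·(cos(-12.4°) + j·sin(-12.4°)) = 18.26 - j4.016 V
  V4 = 11.3·(cos(162.0°) + j·sin(162.0°)) = -10.75 + j3.492 V
Step 2 — Sum components: V_total = -11.58 + j9.57 V.
Step 3 — Convert to polar: |V_total| = 15.02 V, ∠V_total = 140.4°.

V_total = 15.02∠140.4° V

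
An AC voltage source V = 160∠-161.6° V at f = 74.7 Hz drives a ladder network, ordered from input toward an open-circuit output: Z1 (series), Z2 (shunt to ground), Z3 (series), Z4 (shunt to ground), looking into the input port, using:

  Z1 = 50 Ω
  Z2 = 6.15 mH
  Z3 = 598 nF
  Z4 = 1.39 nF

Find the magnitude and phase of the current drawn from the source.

Step 1 — Angular frequency: ω = 2π·f = 2π·74.7 = 469.4 rad/s.
Step 2 — Component impedances:
  Z1: Z = R = 50 Ω
  Z2: Z = jωL = j·469.4·0.00615 = 0 + j2.887 Ω
  Z3: Z = 1/(jωC) = -j/(ω·C) = 0 - j3563 Ω
  Z4: Z = 1/(jωC) = -j/(ω·C) = 0 - j1.533e+06 Ω
Step 3 — Ladder network (open output): work backward from the far end, alternating series and parallel combinations. Z_in = 50 + j2.887 Ω = 50.08∠3.3° Ω.
Step 4 — Source phasor: V = 160∠-161.6° V = -151.8 - j50.5 V.
Step 5 — Ohm's law: I = V / Z_total = (-151.8 - j50.5) / (50 + j2.887) = -3.084 - j0.832 A.
Step 6 — Convert to polar: |I| = 3.195 A, ∠I = -164.9°.

I = 3.195∠-164.9° A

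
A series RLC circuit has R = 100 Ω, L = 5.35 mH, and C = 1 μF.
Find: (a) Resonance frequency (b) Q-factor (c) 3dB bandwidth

Step 1 — Resonance condition Im(Z)=0 gives ω₀ = 1/√(LC).
Step 2 — ω₀ = 1/√(0.00535·1e-06) = 1.367e+04 rad/s.
Step 3 — f₀ = ω₀/(2π) = 2176 Hz.
Step 4 — Series Q: Q = ω₀L/R = 1.367e+04·0.00535/100 = 0.7314.
Step 5 — 3dB bandwidth: Δω = ω₀/Q = 1.869e+04 rad/s; BW = Δω/(2π) = 2975 Hz.

(a) f₀ = 2176 Hz  (b) Q = 0.7314  (c) BW = 2975 Hz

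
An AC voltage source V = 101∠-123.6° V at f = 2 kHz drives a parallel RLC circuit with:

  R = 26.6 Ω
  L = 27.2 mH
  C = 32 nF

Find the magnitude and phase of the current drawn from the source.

Step 1 — Angular frequency: ω = 2π·f = 2π·2000 = 1.257e+04 rad/s.
Step 2 — Component impedances:
  R: Z = R = 26.6 Ω
  L: Z = jωL = j·1.257e+04·0.0272 = 0 + j341.8 Ω
  C: Z = 1/(jωC) = -j/(ω·C) = 0 - j2487 Ω
Step 3 — Parallel combination: 1/Z_total = 1/R + 1/L + 1/C; Z_total = 26.48 + j1.778 Ω = 26.54∠3.8° Ω.
Step 4 — Source phasor: V = 101∠-123.6° V = -55.89 - j84.13 V.
Step 5 — Ohm's law: I = V / Z_total = (-55.89 - j84.13) / (26.48 + j1.778) = -2.314 - j3.022 A.
Step 6 — Convert to polar: |I| = 3.806 A, ∠I = -127.4°.

I = 3.806∠-127.4° A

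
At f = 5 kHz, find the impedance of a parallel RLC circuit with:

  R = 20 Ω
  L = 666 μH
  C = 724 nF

Step 1 — Angular frequency: ω = 2π·f = 2π·5000 = 3.142e+04 rad/s.
Step 2 — Component impedances:
  R: Z = R = 20 Ω
  L: Z = jωL = j·3.142e+04·0.000666 = 0 + j20.92 Ω
  C: Z = 1/(jωC) = -j/(ω·C) = 0 - j43.97 Ω
Step 3 — Parallel combination: 1/Z_total = 1/R + 1/L + 1/C; Z_total = 15.99 + j8.009 Ω = 17.88∠26.6° Ω.

Z = 15.99 + j8.009 Ω = 17.88∠26.6° Ω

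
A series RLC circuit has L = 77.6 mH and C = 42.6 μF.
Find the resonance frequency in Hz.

Step 1 — Resonance condition Im(Z)=0 gives ω₀ = 1/√(LC).
Step 2 — ω₀ = 1/√(0.0776·4.26e-05) = 550 rad/s.
Step 3 — f₀ = ω₀/(2π) = 87.54 Hz.

f₀ = 87.54 Hz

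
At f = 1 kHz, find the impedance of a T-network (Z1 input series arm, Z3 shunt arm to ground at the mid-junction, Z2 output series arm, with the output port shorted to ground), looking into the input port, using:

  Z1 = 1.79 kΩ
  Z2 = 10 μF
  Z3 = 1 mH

Step 1 — Angular frequency: ω = 2π·f = 2π·1000 = 6283 rad/s.
Step 2 — Component impedances:
  Z1: Z = R = 1790 Ω
  Z2: Z = 1/(jωC) = -j/(ω·C) = 0 - j15.92 Ω
  Z3: Z = jωL = j·6283·0.001 = 0 + j6.283 Ω
Step 3 — With the output port shorted to ground, the output series arm Z2 runs from the junction to ground; the shunt arm Z3 also runs from the junction to ground. They appear in parallel: Z3 || Z2 = 0 + j10.38 Ω.
Step 4 — Series with input arm Z1: Z_in = Z1 + (Z3 || Z2) = 1790 + j10.38 Ω = 1790∠0.3° Ω.

Z = 1790 + j10.38 Ω = 1790∠0.3° Ω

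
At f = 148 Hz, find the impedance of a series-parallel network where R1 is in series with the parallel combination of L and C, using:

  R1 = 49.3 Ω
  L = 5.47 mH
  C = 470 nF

Step 1 — Angular frequency: ω = 2π·f = 2π·148 = 929.9 rad/s.
Step 2 — Component impedances:
  R1: Z = R = 49.3 Ω
  L: Z = jωL = j·929.9·0.00547 = 0 + j5.087 Ω
  C: Z = 1/(jωC) = -j/(ω·C) = 0 - j2288 Ω
Step 3 — Parallel branch: L || C = 1/(1/L + 1/C) = 0 + j5.098 Ω.
Step 4 — Series with R1: Z_total = R1 + (L || C) = 49.3 + j5.098 Ω = 49.56∠5.9° Ω.

Z = 49.3 + j5.098 Ω = 49.56∠5.9° Ω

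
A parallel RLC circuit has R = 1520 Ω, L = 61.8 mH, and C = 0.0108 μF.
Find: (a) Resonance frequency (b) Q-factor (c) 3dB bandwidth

Step 1 — Resonance: ω₀ = 1/√(LC) = 1/√(0.0618·1.08e-08) = 3.871e+04 rad/s.
Step 2 — f₀ = ω₀/(2π) = 6160 Hz.
Step 3 — Parallel Q: Q = R/(ω₀L) = 1520/(3.871e+04·0.0618) = 0.6354.
Step 4 — Bandwidth: Δω = ω₀/Q = 6.092e+04 rad/s; BW = Δω/(2π) = 9695 Hz.

(a) f₀ = 6160 Hz  (b) Q = 0.6354  (c) BW = 9695 Hz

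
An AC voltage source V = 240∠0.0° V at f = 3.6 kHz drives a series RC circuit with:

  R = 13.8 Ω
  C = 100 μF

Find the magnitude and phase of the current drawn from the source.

Step 1 — Angular frequency: ω = 2π·f = 2π·3600 = 2.262e+04 rad/s.
Step 2 — Component impedances:
  R: Z = R = 13.8 Ω
  C: Z = 1/(jωC) = -j/(ω·C) = 0 - j0.4421 Ω
Step 3 — Series combination: Z_total = R + C = 13.8 - j0.4421 Ω = 13.81∠-1.8° Ω.
Step 4 — Source phasor: V = 240∠0.0° V = 240 V.
Step 5 — Ohm's law: I = V / Z_total = (240) / (13.8 - j0.4421) = 17.37 + j0.5566 A.
Step 6 — Convert to polar: |I| = 17.38 A, ∠I = 1.8°.

I = 17.38∠1.8° A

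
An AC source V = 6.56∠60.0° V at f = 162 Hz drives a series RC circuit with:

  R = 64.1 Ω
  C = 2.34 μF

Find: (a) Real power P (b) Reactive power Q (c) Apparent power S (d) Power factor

Step 1 — Angular frequency: ω = 2π·f = 2π·162 = 1018 rad/s.
Step 2 — Component impedances:
  R: Z = R = 64.1 Ω
  C: Z = 1/(jωC) = -j/(ω·C) = 0 - j419.8 Ω
Step 3 — Series combination: Z_total = R + C = 64.1 - j419.8 Ω = 424.7∠-81.3° Ω.
Step 4 — Source phasor: V = 6.56∠60.0° V = 3.28 + j5.681 V.
Step 5 — Current: I = V / Z = -0.01206 + j0.009653 A = 0.01545∠141.3° A.
Step 6 — Complex power: S = V·I* = 0.01529 - j0.1002 VA.
Step 7 — Real power: P = Re(S) = 0.01529 W.
Step 8 — Reactive power: Q = Im(S) = -0.1002 VAR.
Step 9 — Apparent power: |S| = 0.1013 VA.
Step 10 — Power factor: PF = P/|S| = 0.1509 (leading).

(a) P = 0.01529 W  (b) Q = -0.1002 VAR  (c) S = 0.1013 VA  (d) PF = 0.1509 (leading)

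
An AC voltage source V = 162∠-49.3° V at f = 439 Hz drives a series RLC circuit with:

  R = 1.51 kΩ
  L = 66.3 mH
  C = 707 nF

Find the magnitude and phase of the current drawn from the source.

Step 1 — Angular frequency: ω = 2π·f = 2π·439 = 2758 rad/s.
Step 2 — Component impedances:
  R: Z = R = 1510 Ω
  L: Z = jωL = j·2758·0.0663 = 0 + j182.9 Ω
  C: Z = 1/(jωC) = -j/(ω·C) = 0 - j512.8 Ω
Step 3 — Series combination: Z_total = R + L + C = 1510 - j329.9 Ω = 1546∠-12.3° Ω.
Step 4 — Source phasor: V = 162∠-49.3° V = 105.6 - j122.8 V.
Step 5 — Ohm's law: I = V / Z_total = (105.6 - j122.8) / (1510 - j329.9) = 0.08373 - j0.06304 A.
Step 6 — Convert to polar: |I| = 0.1048 A, ∠I = -37.0°.

I = 0.1048∠-37.0° A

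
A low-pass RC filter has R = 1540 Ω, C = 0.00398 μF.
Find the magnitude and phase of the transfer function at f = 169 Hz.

Step 1 — Angular frequency: ω = 2π·169 = 1062 rad/s.
Step 2 — Transfer function: H(jω) = 1/(1 + jωRC).
Step 3 — Denominator: 1 + jωRC = 1 + j·1062·1540·3.98e-09 = 1 + j0.006508.
Step 4 — H = 1 - j0.006508.
Step 5 — Magnitude: |H| = 1 (-0.0 dB); phase: φ = -0.4°.

|H| = 1 (-0.0 dB), φ = -0.4°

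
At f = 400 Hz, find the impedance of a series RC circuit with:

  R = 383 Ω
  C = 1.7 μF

Step 1 — Angular frequency: ω = 2π·f = 2π·400 = 2513 rad/s.
Step 2 — Component impedances:
  R: Z = R = 383 Ω
  C: Z = 1/(jωC) = -j/(ω·C) = 0 - j234.1 Ω
Step 3 — Series combination: Z_total = R + C = 383 - j234.1 Ω = 448.9∠-31.4° Ω.

Z = 383 - j234.1 Ω = 448.9∠-31.4° Ω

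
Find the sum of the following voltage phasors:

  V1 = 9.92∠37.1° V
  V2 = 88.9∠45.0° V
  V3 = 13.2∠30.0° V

Step 1 — Convert each phasor to rectangular form:
  V1 = 9.92·(cos(37.1°) + j·sin(37.1°)) = 7.912 + j5.984 V
  V2 = 88.9·(cos(45.0°) + j·sin(45.0°)) = 62.86 + j62.86 V
  V3 = 13.2·(cos(30.0°) + j·sin(30.0°)) = 11.43 + j6.6 V
Step 2 — Sum components: V_total = 82.21 + j75.45 V.
Step 3 — Convert to polar: |V_total| = 111.6 V, ∠V_total = 42.5°.

V_total = 111.6∠42.5° V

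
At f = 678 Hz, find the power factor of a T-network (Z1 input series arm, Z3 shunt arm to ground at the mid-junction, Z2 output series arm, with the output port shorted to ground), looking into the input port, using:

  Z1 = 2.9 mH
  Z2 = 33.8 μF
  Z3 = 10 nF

Step 1 — Angular frequency: ω = 2π·f = 2π·678 = 4260 rad/s.
Step 2 — Component impedances:
  Z1: Z = jωL = j·4260·0.0029 = 0 + j12.35 Ω
  Z2: Z = 1/(jωC) = -j/(ω·C) = 0 - j6.945 Ω
  Z3: Z = 1/(jωC) = -j/(ω·C) = 0 - j2.347e+04 Ω
Step 3 — With the output port shorted to ground, the output series arm Z2 runs from the junction to ground; the shunt arm Z3 also runs from the junction to ground. They appear in parallel: Z3 || Z2 = 0 - j6.943 Ω.
Step 4 — Series with input arm Z1: Z_in = Z1 + (Z3 || Z2) = 0 + j5.411 Ω = 5.411∠90.0° Ω.
Step 5 — Power factor: PF = cos(φ) = Re(Z)/|Z| = 0/5.411 = 0.
Step 6 — Type: Im(Z) = 5.411 ⇒ lagging (phase φ = 90.0°).

PF = 0 (lagging, φ = 90.0°)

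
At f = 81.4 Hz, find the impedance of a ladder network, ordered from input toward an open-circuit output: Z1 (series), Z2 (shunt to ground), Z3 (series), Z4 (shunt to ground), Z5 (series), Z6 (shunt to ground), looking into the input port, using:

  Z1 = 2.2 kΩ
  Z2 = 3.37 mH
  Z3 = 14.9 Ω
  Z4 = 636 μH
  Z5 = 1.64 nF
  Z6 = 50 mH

Step 1 — Angular frequency: ω = 2π·f = 2π·81.4 = 511.5 rad/s.
Step 2 — Component impedances:
  Z1: Z = R = 2200 Ω
  Z2: Z = jωL = j·511.5·0.00337 = 0 + j1.724 Ω
  Z3: Z = R = 14.9 Ω
  Z4: Z = jωL = j·511.5·0.000636 = 0 + j0.3253 Ω
  Z5: Z = 1/(jωC) = -j/(ω·C) = 0 - j1.192e+06 Ω
  Z6: Z = jωL = j·511.5·0.05 = 0 + j25.57 Ω
Step 3 — Ladder network (open output): work backward from the far end, alternating series and parallel combinations. Z_in = 2200 + j1.697 Ω = 2200∠0.0° Ω.

Z = 2200 + j1.697 Ω = 2200∠0.0° Ω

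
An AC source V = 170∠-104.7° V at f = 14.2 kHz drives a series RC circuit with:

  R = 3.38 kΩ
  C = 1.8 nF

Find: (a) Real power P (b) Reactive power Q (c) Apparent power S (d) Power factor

Step 1 — Angular frequency: ω = 2π·f = 2π·1.42e+04 = 8.922e+04 rad/s.
Step 2 — Component impedances:
  R: Z = R = 3380 Ω
  C: Z = 1/(jωC) = -j/(ω·C) = 0 - j6227 Ω
Step 3 — Series combination: Z_total = R + C = 3380 - j6227 Ω = 7085∠-61.5° Ω.
Step 4 — Source phasor: V = 170∠-104.7° V = -43.14 - j164.4 V.
Step 5 — Current: I = V / Z = 0.01749 - j0.01642 A = 0.02399∠-43.2° A.
Step 6 — Complex power: S = V·I* = 1.946 - j3.585 VA.
Step 7 — Real power: P = Re(S) = 1.946 W.
Step 8 — Reactive power: Q = Im(S) = -3.585 VAR.
Step 9 — Apparent power: |S| = 4.079 VA.
Step 10 — Power factor: PF = P/|S| = 0.4771 (leading).

(a) P = 1.946 W  (b) Q = -3.585 VAR  (c) S = 4.079 VA  (d) PF = 0.4771 (leading)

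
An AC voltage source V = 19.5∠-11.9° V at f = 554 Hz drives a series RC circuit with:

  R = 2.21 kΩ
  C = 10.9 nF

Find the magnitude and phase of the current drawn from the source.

Step 1 — Angular frequency: ω = 2π·f = 2π·554 = 3481 rad/s.
Step 2 — Component impedances:
  R: Z = R = 2210 Ω
  C: Z = 1/(jωC) = -j/(ω·C) = 0 - j2.636e+04 Ω
Step 3 — Series combination: Z_total = R + C = 2210 - j2.636e+04 Ω = 2.645e+04∠-85.2° Ω.
Step 4 — Source phasor: V = 19.5∠-11.9° V = 19.08 - j4.021 V.
Step 5 — Ohm's law: I = V / Z_total = (19.08 - j4.021) / (2210 - j2.636e+04) = 0.0002118 + j0.0007062 A.
Step 6 — Convert to polar: |I| = 0.0007373 A, ∠I = 73.3°.

I = 0.0007373∠73.3° A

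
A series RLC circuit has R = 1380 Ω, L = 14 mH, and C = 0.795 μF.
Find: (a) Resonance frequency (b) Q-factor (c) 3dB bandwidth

Step 1 — Resonance: ω₀ = 1/√(LC) = 1/√(0.014·7.95e-07) = 9479 rad/s.
Step 2 — f₀ = ω₀/(2π) = 1509 Hz.
Step 3 — Series Q: Q = ω₀L/R = 9479·0.014/1380 = 0.09616.
Step 4 — Bandwidth: Δω = ω₀/Q = 9.857e+04 rad/s; BW = Δω/(2π) = 1.569e+04 Hz.

(a) f₀ = 1509 Hz  (b) Q = 0.09616  (c) BW = 1.569e+04 Hz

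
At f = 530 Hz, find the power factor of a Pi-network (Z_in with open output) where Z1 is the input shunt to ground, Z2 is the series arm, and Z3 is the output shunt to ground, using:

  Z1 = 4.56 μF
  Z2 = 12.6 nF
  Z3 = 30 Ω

Step 1 — Angular frequency: ω = 2π·f = 2π·530 = 3330 rad/s.
Step 2 — Component impedances:
  Z1: Z = 1/(jωC) = -j/(ω·C) = 0 - j65.85 Ω
  Z2: Z = 1/(jωC) = -j/(ω·C) = 0 - j2.383e+04 Ω
  Z3: Z = R = 30 Ω
Step 3 — With open output, the series arm Z2 and the output shunt Z3 appear in series to ground: Z2 + Z3 = 30 - j2.383e+04 Ω.
Step 4 — Parallel with input shunt Z1: Z_in = Z1 || (Z2 + Z3) = 0.0002278 - j65.67 Ω = 65.67∠-90.0° Ω.
Step 5 — Power factor: PF = cos(φ) = Re(Z)/|Z| = 0.0002278/65.67 = 3.469e-06.
Step 6 — Type: Im(Z) = -65.67 ⇒ leading (phase φ = -90.0°).

PF = 3.469e-06 (leading, φ = -90.0°)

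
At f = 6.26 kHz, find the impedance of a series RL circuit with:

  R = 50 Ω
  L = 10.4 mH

Step 1 — Angular frequency: ω = 2π·f = 2π·6260 = 3.933e+04 rad/s.
Step 2 — Component impedances:
  R: Z = R = 50 Ω
  L: Z = jωL = j·3.933e+04·0.0104 = 0 + j409.1 Ω
Step 3 — Series combination: Z_total = R + L = 50 + j409.1 Ω = 412.1∠83.0° Ω.

Z = 50 + j409.1 Ω = 412.1∠83.0° Ω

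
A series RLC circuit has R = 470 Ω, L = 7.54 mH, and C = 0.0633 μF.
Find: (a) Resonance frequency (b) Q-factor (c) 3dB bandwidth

Step 1 — Resonance condition Im(Z)=0 gives ω₀ = 1/√(LC).
Step 2 — ω₀ = 1/√(0.00754·6.33e-08) = 4.577e+04 rad/s.
Step 3 — f₀ = ω₀/(2π) = 7285 Hz.
Step 4 — Series Q: Q = ω₀L/R = 4.577e+04·0.00754/470 = 0.7343.
Step 5 — 3dB bandwidth: Δω = ω₀/Q = 6.233e+04 rad/s; BW = Δω/(2π) = 9921 Hz.

(a) f₀ = 7285 Hz  (b) Q = 0.7343  (c) BW = 9921 Hz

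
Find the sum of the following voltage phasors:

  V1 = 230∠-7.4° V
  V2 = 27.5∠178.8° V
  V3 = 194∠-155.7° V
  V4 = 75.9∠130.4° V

Step 1 — Convert each phasor to rectangular form:
  V1 = 230·(cos(-7.4°) + j·sin(-7.4°)) = 228.1 - j29.62 V
  V2 = 27.5·(cos(178.8°) + j·sin(178.8°)) = -27.49 + j0.5759 V
  V3 = 194·(cos(-155.7°) + j·sin(-155.7°)) = -176.8 - j79.83 V
  V4 = 75.9·(cos(130.4°) + j·sin(130.4°)) = -49.19 + j57.8 V
Step 2 — Sum components: V_total = -25.41 - j51.08 V.
Step 3 — Convert to polar: |V_total| = 57.05 V, ∠V_total = -116.5°.

V_total = 57.05∠-116.5° V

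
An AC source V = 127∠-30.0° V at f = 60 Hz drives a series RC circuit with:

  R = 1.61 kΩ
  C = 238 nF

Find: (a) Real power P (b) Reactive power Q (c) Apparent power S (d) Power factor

Step 1 — Angular frequency: ω = 2π·f = 2π·60 = 377 rad/s.
Step 2 — Component impedances:
  R: Z = R = 1610 Ω
  C: Z = 1/(jωC) = -j/(ω·C) = 0 - j1.115e+04 Ω
Step 3 — Series combination: Z_total = R + C = 1610 - j1.115e+04 Ω = 1.126e+04∠-81.8° Ω.
Step 4 — Source phasor: V = 127∠-30.0° V = 110 - j63.5 V.
Step 5 — Current: I = V / Z = 0.006977 + j0.00886 A = 0.01128∠51.8° A.
Step 6 — Complex power: S = V·I* = 0.2048 - j1.418 VA.
Step 7 — Real power: P = Re(S) = 0.2048 W.
Step 8 — Reactive power: Q = Im(S) = -1.418 VAR.
Step 9 — Apparent power: |S| = 1.432 VA.
Step 10 — Power factor: PF = P/|S| = 0.143 (leading).

(a) P = 0.2048 W  (b) Q = -1.418 VAR  (c) S = 1.432 VA  (d) PF = 0.143 (leading)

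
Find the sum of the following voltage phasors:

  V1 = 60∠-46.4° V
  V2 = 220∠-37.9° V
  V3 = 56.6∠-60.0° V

Step 1 — Convert each phasor to rectangular form:
  V1 = 60·(cos(-46.4°) + j·sin(-46.4°)) = 41.38 - j43.45 V
  V2 = 220·(cos(-37.9°) + j·sin(-37.9°)) = 173.6 - j135.1 V
  V3 = 56.6·(cos(-60.0°) + j·sin(-60.0°)) = 28.3 - j49.02 V
Step 2 — Sum components: V_total = 243.3 - j227.6 V.
Step 3 — Convert to polar: |V_total| = 333.2 V, ∠V_total = -43.1°.

V_total = 333.2∠-43.1° V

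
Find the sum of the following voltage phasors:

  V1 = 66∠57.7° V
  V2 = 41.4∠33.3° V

Step 1 — Convert each phasor to rectangular form:
  V1 = 66·(cos(57.7°) + j·sin(57.7°)) = 35.27 + j55.79 V
  V2 = 41.4·(cos(33.3°) + j·sin(33.3°)) = 34.6 + j22.73 V
Step 2 — Sum components: V_total = 69.87 + j78.52 V.
Step 3 — Convert to polar: |V_total| = 105.1 V, ∠V_total = 48.3°.

V_total = 105.1∠48.3° V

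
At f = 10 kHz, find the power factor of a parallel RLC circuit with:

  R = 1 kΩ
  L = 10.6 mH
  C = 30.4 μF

Step 1 — Angular frequency: ω = 2π·f = 2π·1e+04 = 6.283e+04 rad/s.
Step 2 — Component impedances:
  R: Z = R = 1000 Ω
  L: Z = jωL = j·6.283e+04·0.0106 = 0 + j666 Ω
  C: Z = 1/(jωC) = -j/(ω·C) = 0 - j0.5235 Ω
Step 3 — Parallel combination: 1/Z_total = 1/R + 1/L + 1/C; Z_total = 0.0002745 - j0.5239 Ω = 0.5239∠-90.0° Ω.
Step 4 — Power factor: PF = cos(φ) = Re(Z)/|Z| = 0.00027452/0.52395 = 0.0005239.
Step 5 — Type: Im(Z) = -0.5239 ⇒ leading (phase φ = -90.0°).

PF = 0.0005239 (leading, φ = -90.0°)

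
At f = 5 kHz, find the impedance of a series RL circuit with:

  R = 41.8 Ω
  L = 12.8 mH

Step 1 — Angular frequency: ω = 2π·f = 2π·5000 = 3.142e+04 rad/s.
Step 2 — Component impedances:
  R: Z = R = 41.8 Ω
  L: Z = jωL = j·3.142e+04·0.0128 = 0 + j402.1 Ω
Step 3 — Series combination: Z_total = R + L = 41.8 + j402.1 Ω = 404.3∠84.1° Ω.

Z = 41.8 + j402.1 Ω = 404.3∠84.1° Ω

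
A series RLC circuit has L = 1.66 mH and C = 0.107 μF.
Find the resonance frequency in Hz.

Step 1 — Resonance condition Im(Z)=0 gives ω₀ = 1/√(LC).
Step 2 — ω₀ = 1/√(0.00166·1.07e-07) = 7.503e+04 rad/s.
Step 3 — f₀ = ω₀/(2π) = 1.194e+04 Hz.

f₀ = 1.194e+04 Hz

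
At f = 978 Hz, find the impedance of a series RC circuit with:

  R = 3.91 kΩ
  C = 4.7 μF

Step 1 — Angular frequency: ω = 2π·f = 2π·978 = 6145 rad/s.
Step 2 — Component impedances:
  R: Z = R = 3910 Ω
  C: Z = 1/(jωC) = -j/(ω·C) = 0 - j34.62 Ω
Step 3 — Series combination: Z_total = R + C = 3910 - j34.62 Ω = 3910∠-0.5° Ω.

Z = 3910 - j34.62 Ω = 3910∠-0.5° Ω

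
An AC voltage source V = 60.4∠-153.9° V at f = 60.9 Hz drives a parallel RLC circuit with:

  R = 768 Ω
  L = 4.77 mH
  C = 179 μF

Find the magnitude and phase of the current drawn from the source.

Step 1 — Angular frequency: ω = 2π·f = 2π·60.9 = 382.6 rad/s.
Step 2 — Component impedances:
  R: Z = R = 768 Ω
  L: Z = jωL = j·382.6·0.00477 = 0 + j1.825 Ω
  C: Z = 1/(jωC) = -j/(ω·C) = 0 - j14.6 Ω
Step 3 — Parallel combination: 1/Z_total = 1/R + 1/L + 1/C; Z_total = 0.005666 + j2.086 Ω = 2.086∠89.8° Ω.
Step 4 — Source phasor: V = 60.4∠-153.9° V = -54.24 - j26.57 V.
Step 5 — Ohm's law: I = V / Z_total = (-54.24 - j26.57) / (0.005666 + j2.086) = -12.81 + j25.97 A.
Step 6 — Convert to polar: |I| = 28.95 A, ∠I = 116.3°.

I = 28.95∠116.3° A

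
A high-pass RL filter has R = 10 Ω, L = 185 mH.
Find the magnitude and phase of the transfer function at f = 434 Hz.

Step 1 — Angular frequency: ω = 2π·434 = 2727 rad/s.
Step 2 — Transfer function: H(jω) = jωL/(R + jωL).
Step 3 — Numerator jωL = j·504.5; denominator R + jωL = 10 + j504.5.
Step 4 — H = 0.9996 + j0.01981.
Step 5 — Magnitude: |H| = 0.9998 (-0.0 dB); phase: φ = 1.1°.

|H| = 0.9998 (-0.0 dB), φ = 1.1°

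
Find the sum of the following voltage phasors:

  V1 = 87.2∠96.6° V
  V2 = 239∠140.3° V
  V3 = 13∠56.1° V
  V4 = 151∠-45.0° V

Step 1 — Convert each phasor to rectangular form:
  V1 = 87.2·(cos(96.6°) + j·sin(96.6°)) = -10.02 + j86.62 V
  V2 = 239·(cos(140.3°) + j·sin(140.3°)) = -183.9 + j152.7 V
  V3 = 13·(cos(56.1°) + j·sin(56.1°)) = 7.251 + j10.79 V
  V4 = 151·(cos(-45.0°) + j·sin(-45.0°)) = 106.8 - j106.8 V
Step 2 — Sum components: V_total = -79.89 + j143.3 V.
Step 3 — Convert to polar: |V_total| = 164.1 V, ∠V_total = 119.1°.

V_total = 164.1∠119.1° V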